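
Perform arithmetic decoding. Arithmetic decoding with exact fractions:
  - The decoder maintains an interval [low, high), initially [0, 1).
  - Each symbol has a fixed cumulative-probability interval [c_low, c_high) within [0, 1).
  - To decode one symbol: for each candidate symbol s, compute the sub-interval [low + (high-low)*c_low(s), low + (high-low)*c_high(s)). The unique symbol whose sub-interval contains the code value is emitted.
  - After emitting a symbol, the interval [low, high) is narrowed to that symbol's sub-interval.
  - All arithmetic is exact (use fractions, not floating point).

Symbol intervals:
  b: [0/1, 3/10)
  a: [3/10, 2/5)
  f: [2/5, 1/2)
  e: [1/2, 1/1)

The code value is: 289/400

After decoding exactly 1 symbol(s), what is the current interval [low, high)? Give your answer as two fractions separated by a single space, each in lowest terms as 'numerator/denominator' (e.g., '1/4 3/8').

Answer: 1/2 1/1

Derivation:
Step 1: interval [0/1, 1/1), width = 1/1 - 0/1 = 1/1
  'b': [0/1 + 1/1*0/1, 0/1 + 1/1*3/10) = [0/1, 3/10)
  'a': [0/1 + 1/1*3/10, 0/1 + 1/1*2/5) = [3/10, 2/5)
  'f': [0/1 + 1/1*2/5, 0/1 + 1/1*1/2) = [2/5, 1/2)
  'e': [0/1 + 1/1*1/2, 0/1 + 1/1*1/1) = [1/2, 1/1) <- contains code 289/400
  emit 'e', narrow to [1/2, 1/1)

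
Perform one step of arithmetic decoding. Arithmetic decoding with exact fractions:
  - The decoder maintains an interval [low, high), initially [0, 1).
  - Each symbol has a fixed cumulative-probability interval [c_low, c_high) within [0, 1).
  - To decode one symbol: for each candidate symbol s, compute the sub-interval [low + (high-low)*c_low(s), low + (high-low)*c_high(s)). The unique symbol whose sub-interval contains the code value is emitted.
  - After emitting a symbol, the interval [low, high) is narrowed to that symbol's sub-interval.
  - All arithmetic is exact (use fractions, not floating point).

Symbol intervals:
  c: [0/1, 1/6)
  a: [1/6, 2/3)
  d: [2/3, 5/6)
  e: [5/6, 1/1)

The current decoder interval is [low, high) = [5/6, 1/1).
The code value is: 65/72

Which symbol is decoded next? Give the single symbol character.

Interval width = high − low = 1/1 − 5/6 = 1/6
Scaled code = (code − low) / width = (65/72 − 5/6) / 1/6 = 5/12
  c: [0/1, 1/6) 
  a: [1/6, 2/3) ← scaled code falls here ✓
  d: [2/3, 5/6) 
  e: [5/6, 1/1) 

Answer: a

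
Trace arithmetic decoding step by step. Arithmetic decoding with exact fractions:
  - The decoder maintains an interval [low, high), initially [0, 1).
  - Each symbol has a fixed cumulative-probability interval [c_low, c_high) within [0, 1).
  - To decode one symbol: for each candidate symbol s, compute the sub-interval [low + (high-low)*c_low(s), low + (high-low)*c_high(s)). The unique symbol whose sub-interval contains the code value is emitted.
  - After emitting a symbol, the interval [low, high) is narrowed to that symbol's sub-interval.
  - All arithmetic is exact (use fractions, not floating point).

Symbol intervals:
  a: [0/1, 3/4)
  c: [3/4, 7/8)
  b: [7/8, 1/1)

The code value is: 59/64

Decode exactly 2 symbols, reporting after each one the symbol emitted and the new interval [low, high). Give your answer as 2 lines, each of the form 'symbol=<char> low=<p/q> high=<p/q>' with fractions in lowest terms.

Step 1: interval [0/1, 1/1), width = 1/1 - 0/1 = 1/1
  'a': [0/1 + 1/1*0/1, 0/1 + 1/1*3/4) = [0/1, 3/4)
  'c': [0/1 + 1/1*3/4, 0/1 + 1/1*7/8) = [3/4, 7/8)
  'b': [0/1 + 1/1*7/8, 0/1 + 1/1*1/1) = [7/8, 1/1) <- contains code 59/64
  emit 'b', narrow to [7/8, 1/1)
Step 2: interval [7/8, 1/1), width = 1/1 - 7/8 = 1/8
  'a': [7/8 + 1/8*0/1, 7/8 + 1/8*3/4) = [7/8, 31/32) <- contains code 59/64
  'c': [7/8 + 1/8*3/4, 7/8 + 1/8*7/8) = [31/32, 63/64)
  'b': [7/8 + 1/8*7/8, 7/8 + 1/8*1/1) = [63/64, 1/1)
  emit 'a', narrow to [7/8, 31/32)

Answer: symbol=b low=7/8 high=1/1
symbol=a low=7/8 high=31/32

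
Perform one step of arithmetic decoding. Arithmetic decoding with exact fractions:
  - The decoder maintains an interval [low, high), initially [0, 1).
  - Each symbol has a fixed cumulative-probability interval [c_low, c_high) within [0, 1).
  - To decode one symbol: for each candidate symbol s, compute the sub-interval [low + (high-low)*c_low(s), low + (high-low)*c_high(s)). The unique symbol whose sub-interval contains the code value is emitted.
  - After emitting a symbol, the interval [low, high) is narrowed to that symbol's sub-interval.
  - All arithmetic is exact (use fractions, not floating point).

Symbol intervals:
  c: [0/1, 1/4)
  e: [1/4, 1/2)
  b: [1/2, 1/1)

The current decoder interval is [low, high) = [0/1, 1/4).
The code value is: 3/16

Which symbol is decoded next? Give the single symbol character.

Interval width = high − low = 1/4 − 0/1 = 1/4
Scaled code = (code − low) / width = (3/16 − 0/1) / 1/4 = 3/4
  c: [0/1, 1/4) 
  e: [1/4, 1/2) 
  b: [1/2, 1/1) ← scaled code falls here ✓

Answer: b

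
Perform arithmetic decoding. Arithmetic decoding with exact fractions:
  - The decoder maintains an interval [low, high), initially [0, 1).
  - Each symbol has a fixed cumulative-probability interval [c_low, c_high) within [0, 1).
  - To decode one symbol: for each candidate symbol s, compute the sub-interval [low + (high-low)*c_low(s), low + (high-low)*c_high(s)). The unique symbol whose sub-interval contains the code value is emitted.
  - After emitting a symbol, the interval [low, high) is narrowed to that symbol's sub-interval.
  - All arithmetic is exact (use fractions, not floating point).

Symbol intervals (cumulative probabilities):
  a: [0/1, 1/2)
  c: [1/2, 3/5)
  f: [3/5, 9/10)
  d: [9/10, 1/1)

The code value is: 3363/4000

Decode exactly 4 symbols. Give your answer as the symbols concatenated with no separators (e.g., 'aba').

Answer: fffa

Derivation:
Step 1: interval [0/1, 1/1), width = 1/1 - 0/1 = 1/1
  'a': [0/1 + 1/1*0/1, 0/1 + 1/1*1/2) = [0/1, 1/2)
  'c': [0/1 + 1/1*1/2, 0/1 + 1/1*3/5) = [1/2, 3/5)
  'f': [0/1 + 1/1*3/5, 0/1 + 1/1*9/10) = [3/5, 9/10) <- contains code 3363/4000
  'd': [0/1 + 1/1*9/10, 0/1 + 1/1*1/1) = [9/10, 1/1)
  emit 'f', narrow to [3/5, 9/10)
Step 2: interval [3/5, 9/10), width = 9/10 - 3/5 = 3/10
  'a': [3/5 + 3/10*0/1, 3/5 + 3/10*1/2) = [3/5, 3/4)
  'c': [3/5 + 3/10*1/2, 3/5 + 3/10*3/5) = [3/4, 39/50)
  'f': [3/5 + 3/10*3/5, 3/5 + 3/10*9/10) = [39/50, 87/100) <- contains code 3363/4000
  'd': [3/5 + 3/10*9/10, 3/5 + 3/10*1/1) = [87/100, 9/10)
  emit 'f', narrow to [39/50, 87/100)
Step 3: interval [39/50, 87/100), width = 87/100 - 39/50 = 9/100
  'a': [39/50 + 9/100*0/1, 39/50 + 9/100*1/2) = [39/50, 33/40)
  'c': [39/50 + 9/100*1/2, 39/50 + 9/100*3/5) = [33/40, 417/500)
  'f': [39/50 + 9/100*3/5, 39/50 + 9/100*9/10) = [417/500, 861/1000) <- contains code 3363/4000
  'd': [39/50 + 9/100*9/10, 39/50 + 9/100*1/1) = [861/1000, 87/100)
  emit 'f', narrow to [417/500, 861/1000)
Step 4: interval [417/500, 861/1000), width = 861/1000 - 417/500 = 27/1000
  'a': [417/500 + 27/1000*0/1, 417/500 + 27/1000*1/2) = [417/500, 339/400) <- contains code 3363/4000
  'c': [417/500 + 27/1000*1/2, 417/500 + 27/1000*3/5) = [339/400, 4251/5000)
  'f': [417/500 + 27/1000*3/5, 417/500 + 27/1000*9/10) = [4251/5000, 8583/10000)
  'd': [417/500 + 27/1000*9/10, 417/500 + 27/1000*1/1) = [8583/10000, 861/1000)
  emit 'a', narrow to [417/500, 339/400)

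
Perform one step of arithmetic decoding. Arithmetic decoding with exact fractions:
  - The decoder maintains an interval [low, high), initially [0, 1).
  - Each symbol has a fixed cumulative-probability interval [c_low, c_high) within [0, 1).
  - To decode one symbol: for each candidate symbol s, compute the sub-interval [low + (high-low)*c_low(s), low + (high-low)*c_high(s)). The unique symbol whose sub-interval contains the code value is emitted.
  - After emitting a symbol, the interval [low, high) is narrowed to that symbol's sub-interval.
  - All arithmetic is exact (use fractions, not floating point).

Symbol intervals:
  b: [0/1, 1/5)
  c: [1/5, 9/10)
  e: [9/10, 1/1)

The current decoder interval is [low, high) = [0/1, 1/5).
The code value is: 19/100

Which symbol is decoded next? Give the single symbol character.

Interval width = high − low = 1/5 − 0/1 = 1/5
Scaled code = (code − low) / width = (19/100 − 0/1) / 1/5 = 19/20
  b: [0/1, 1/5) 
  c: [1/5, 9/10) 
  e: [9/10, 1/1) ← scaled code falls here ✓

Answer: e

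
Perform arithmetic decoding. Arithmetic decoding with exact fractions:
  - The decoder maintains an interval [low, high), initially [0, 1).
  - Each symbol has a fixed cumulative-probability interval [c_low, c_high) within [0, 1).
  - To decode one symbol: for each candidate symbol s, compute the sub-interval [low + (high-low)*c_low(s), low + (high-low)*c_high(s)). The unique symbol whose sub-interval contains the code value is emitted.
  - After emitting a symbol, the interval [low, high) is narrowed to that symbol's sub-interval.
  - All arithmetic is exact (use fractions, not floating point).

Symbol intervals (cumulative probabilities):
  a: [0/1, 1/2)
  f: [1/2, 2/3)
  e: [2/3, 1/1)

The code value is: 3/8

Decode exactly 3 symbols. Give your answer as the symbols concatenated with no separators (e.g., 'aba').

Step 1: interval [0/1, 1/1), width = 1/1 - 0/1 = 1/1
  'a': [0/1 + 1/1*0/1, 0/1 + 1/1*1/2) = [0/1, 1/2) <- contains code 3/8
  'f': [0/1 + 1/1*1/2, 0/1 + 1/1*2/3) = [1/2, 2/3)
  'e': [0/1 + 1/1*2/3, 0/1 + 1/1*1/1) = [2/3, 1/1)
  emit 'a', narrow to [0/1, 1/2)
Step 2: interval [0/1, 1/2), width = 1/2 - 0/1 = 1/2
  'a': [0/1 + 1/2*0/1, 0/1 + 1/2*1/2) = [0/1, 1/4)
  'f': [0/1 + 1/2*1/2, 0/1 + 1/2*2/3) = [1/4, 1/3)
  'e': [0/1 + 1/2*2/3, 0/1 + 1/2*1/1) = [1/3, 1/2) <- contains code 3/8
  emit 'e', narrow to [1/3, 1/2)
Step 3: interval [1/3, 1/2), width = 1/2 - 1/3 = 1/6
  'a': [1/3 + 1/6*0/1, 1/3 + 1/6*1/2) = [1/3, 5/12) <- contains code 3/8
  'f': [1/3 + 1/6*1/2, 1/3 + 1/6*2/3) = [5/12, 4/9)
  'e': [1/3 + 1/6*2/3, 1/3 + 1/6*1/1) = [4/9, 1/2)
  emit 'a', narrow to [1/3, 5/12)

Answer: aea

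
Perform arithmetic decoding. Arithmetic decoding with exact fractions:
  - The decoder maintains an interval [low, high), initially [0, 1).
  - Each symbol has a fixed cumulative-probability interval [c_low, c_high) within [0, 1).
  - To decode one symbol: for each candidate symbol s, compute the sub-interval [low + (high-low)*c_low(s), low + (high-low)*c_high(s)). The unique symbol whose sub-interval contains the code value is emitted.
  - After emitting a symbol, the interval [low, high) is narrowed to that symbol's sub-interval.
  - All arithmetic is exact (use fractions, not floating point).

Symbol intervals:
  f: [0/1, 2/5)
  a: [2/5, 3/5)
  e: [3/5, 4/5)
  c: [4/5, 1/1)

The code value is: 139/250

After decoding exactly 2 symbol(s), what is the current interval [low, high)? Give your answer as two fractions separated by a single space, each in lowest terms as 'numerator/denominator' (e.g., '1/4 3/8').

Step 1: interval [0/1, 1/1), width = 1/1 - 0/1 = 1/1
  'f': [0/1 + 1/1*0/1, 0/1 + 1/1*2/5) = [0/1, 2/5)
  'a': [0/1 + 1/1*2/5, 0/1 + 1/1*3/5) = [2/5, 3/5) <- contains code 139/250
  'e': [0/1 + 1/1*3/5, 0/1 + 1/1*4/5) = [3/5, 4/5)
  'c': [0/1 + 1/1*4/5, 0/1 + 1/1*1/1) = [4/5, 1/1)
  emit 'a', narrow to [2/5, 3/5)
Step 2: interval [2/5, 3/5), width = 3/5 - 2/5 = 1/5
  'f': [2/5 + 1/5*0/1, 2/5 + 1/5*2/5) = [2/5, 12/25)
  'a': [2/5 + 1/5*2/5, 2/5 + 1/5*3/5) = [12/25, 13/25)
  'e': [2/5 + 1/5*3/5, 2/5 + 1/5*4/5) = [13/25, 14/25) <- contains code 139/250
  'c': [2/5 + 1/5*4/5, 2/5 + 1/5*1/1) = [14/25, 3/5)
  emit 'e', narrow to [13/25, 14/25)

Answer: 13/25 14/25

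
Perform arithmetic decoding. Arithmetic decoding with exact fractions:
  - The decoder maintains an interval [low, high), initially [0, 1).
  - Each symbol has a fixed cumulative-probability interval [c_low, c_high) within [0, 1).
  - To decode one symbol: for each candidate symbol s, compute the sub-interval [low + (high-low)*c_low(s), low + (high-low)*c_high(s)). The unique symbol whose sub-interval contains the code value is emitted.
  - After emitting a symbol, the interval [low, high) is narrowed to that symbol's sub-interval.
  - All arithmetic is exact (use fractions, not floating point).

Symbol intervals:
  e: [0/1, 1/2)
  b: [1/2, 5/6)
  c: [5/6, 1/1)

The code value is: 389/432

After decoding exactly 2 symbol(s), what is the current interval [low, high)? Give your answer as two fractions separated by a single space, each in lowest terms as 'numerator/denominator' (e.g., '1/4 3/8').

Answer: 5/6 11/12

Derivation:
Step 1: interval [0/1, 1/1), width = 1/1 - 0/1 = 1/1
  'e': [0/1 + 1/1*0/1, 0/1 + 1/1*1/2) = [0/1, 1/2)
  'b': [0/1 + 1/1*1/2, 0/1 + 1/1*5/6) = [1/2, 5/6)
  'c': [0/1 + 1/1*5/6, 0/1 + 1/1*1/1) = [5/6, 1/1) <- contains code 389/432
  emit 'c', narrow to [5/6, 1/1)
Step 2: interval [5/6, 1/1), width = 1/1 - 5/6 = 1/6
  'e': [5/6 + 1/6*0/1, 5/6 + 1/6*1/2) = [5/6, 11/12) <- contains code 389/432
  'b': [5/6 + 1/6*1/2, 5/6 + 1/6*5/6) = [11/12, 35/36)
  'c': [5/6 + 1/6*5/6, 5/6 + 1/6*1/1) = [35/36, 1/1)
  emit 'e', narrow to [5/6, 11/12)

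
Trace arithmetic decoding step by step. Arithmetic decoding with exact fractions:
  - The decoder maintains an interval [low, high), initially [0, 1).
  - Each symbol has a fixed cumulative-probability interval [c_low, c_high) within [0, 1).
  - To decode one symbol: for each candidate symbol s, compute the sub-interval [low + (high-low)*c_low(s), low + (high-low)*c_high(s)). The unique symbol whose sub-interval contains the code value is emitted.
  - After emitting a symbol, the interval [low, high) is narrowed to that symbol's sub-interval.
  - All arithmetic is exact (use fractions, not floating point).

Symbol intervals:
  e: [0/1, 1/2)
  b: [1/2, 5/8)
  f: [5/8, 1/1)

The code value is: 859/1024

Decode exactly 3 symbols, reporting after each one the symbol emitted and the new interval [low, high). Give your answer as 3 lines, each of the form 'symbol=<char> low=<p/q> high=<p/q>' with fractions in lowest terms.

Step 1: interval [0/1, 1/1), width = 1/1 - 0/1 = 1/1
  'e': [0/1 + 1/1*0/1, 0/1 + 1/1*1/2) = [0/1, 1/2)
  'b': [0/1 + 1/1*1/2, 0/1 + 1/1*5/8) = [1/2, 5/8)
  'f': [0/1 + 1/1*5/8, 0/1 + 1/1*1/1) = [5/8, 1/1) <- contains code 859/1024
  emit 'f', narrow to [5/8, 1/1)
Step 2: interval [5/8, 1/1), width = 1/1 - 5/8 = 3/8
  'e': [5/8 + 3/8*0/1, 5/8 + 3/8*1/2) = [5/8, 13/16)
  'b': [5/8 + 3/8*1/2, 5/8 + 3/8*5/8) = [13/16, 55/64) <- contains code 859/1024
  'f': [5/8 + 3/8*5/8, 5/8 + 3/8*1/1) = [55/64, 1/1)
  emit 'b', narrow to [13/16, 55/64)
Step 3: interval [13/16, 55/64), width = 55/64 - 13/16 = 3/64
  'e': [13/16 + 3/64*0/1, 13/16 + 3/64*1/2) = [13/16, 107/128)
  'b': [13/16 + 3/64*1/2, 13/16 + 3/64*5/8) = [107/128, 431/512) <- contains code 859/1024
  'f': [13/16 + 3/64*5/8, 13/16 + 3/64*1/1) = [431/512, 55/64)
  emit 'b', narrow to [107/128, 431/512)

Answer: symbol=f low=5/8 high=1/1
symbol=b low=13/16 high=55/64
symbol=b low=107/128 high=431/512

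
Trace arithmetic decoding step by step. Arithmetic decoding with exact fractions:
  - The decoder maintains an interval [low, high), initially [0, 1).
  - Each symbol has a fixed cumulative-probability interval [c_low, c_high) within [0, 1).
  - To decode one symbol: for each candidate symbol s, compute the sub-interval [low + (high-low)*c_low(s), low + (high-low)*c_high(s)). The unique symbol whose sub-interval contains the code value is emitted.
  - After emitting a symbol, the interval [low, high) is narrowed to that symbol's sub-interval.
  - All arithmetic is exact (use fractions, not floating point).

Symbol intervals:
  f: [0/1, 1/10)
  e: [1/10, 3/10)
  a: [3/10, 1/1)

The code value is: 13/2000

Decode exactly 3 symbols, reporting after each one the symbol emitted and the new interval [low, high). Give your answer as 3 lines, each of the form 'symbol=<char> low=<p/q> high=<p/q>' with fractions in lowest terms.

Step 1: interval [0/1, 1/1), width = 1/1 - 0/1 = 1/1
  'f': [0/1 + 1/1*0/1, 0/1 + 1/1*1/10) = [0/1, 1/10) <- contains code 13/2000
  'e': [0/1 + 1/1*1/10, 0/1 + 1/1*3/10) = [1/10, 3/10)
  'a': [0/1 + 1/1*3/10, 0/1 + 1/1*1/1) = [3/10, 1/1)
  emit 'f', narrow to [0/1, 1/10)
Step 2: interval [0/1, 1/10), width = 1/10 - 0/1 = 1/10
  'f': [0/1 + 1/10*0/1, 0/1 + 1/10*1/10) = [0/1, 1/100) <- contains code 13/2000
  'e': [0/1 + 1/10*1/10, 0/1 + 1/10*3/10) = [1/100, 3/100)
  'a': [0/1 + 1/10*3/10, 0/1 + 1/10*1/1) = [3/100, 1/10)
  emit 'f', narrow to [0/1, 1/100)
Step 3: interval [0/1, 1/100), width = 1/100 - 0/1 = 1/100
  'f': [0/1 + 1/100*0/1, 0/1 + 1/100*1/10) = [0/1, 1/1000)
  'e': [0/1 + 1/100*1/10, 0/1 + 1/100*3/10) = [1/1000, 3/1000)
  'a': [0/1 + 1/100*3/10, 0/1 + 1/100*1/1) = [3/1000, 1/100) <- contains code 13/2000
  emit 'a', narrow to [3/1000, 1/100)

Answer: symbol=f low=0/1 high=1/10
symbol=f low=0/1 high=1/100
symbol=a low=3/1000 high=1/100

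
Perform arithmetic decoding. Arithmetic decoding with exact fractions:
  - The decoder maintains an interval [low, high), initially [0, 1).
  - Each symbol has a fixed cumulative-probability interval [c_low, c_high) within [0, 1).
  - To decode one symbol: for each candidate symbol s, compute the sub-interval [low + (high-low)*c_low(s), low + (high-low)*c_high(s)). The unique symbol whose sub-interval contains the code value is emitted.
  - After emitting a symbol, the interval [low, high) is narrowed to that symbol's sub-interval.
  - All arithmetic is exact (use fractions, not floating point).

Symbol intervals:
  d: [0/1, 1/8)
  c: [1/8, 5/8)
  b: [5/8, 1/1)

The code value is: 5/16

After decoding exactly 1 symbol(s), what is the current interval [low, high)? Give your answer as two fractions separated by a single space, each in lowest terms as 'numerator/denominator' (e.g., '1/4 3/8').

Answer: 1/8 5/8

Derivation:
Step 1: interval [0/1, 1/1), width = 1/1 - 0/1 = 1/1
  'd': [0/1 + 1/1*0/1, 0/1 + 1/1*1/8) = [0/1, 1/8)
  'c': [0/1 + 1/1*1/8, 0/1 + 1/1*5/8) = [1/8, 5/8) <- contains code 5/16
  'b': [0/1 + 1/1*5/8, 0/1 + 1/1*1/1) = [5/8, 1/1)
  emit 'c', narrow to [1/8, 5/8)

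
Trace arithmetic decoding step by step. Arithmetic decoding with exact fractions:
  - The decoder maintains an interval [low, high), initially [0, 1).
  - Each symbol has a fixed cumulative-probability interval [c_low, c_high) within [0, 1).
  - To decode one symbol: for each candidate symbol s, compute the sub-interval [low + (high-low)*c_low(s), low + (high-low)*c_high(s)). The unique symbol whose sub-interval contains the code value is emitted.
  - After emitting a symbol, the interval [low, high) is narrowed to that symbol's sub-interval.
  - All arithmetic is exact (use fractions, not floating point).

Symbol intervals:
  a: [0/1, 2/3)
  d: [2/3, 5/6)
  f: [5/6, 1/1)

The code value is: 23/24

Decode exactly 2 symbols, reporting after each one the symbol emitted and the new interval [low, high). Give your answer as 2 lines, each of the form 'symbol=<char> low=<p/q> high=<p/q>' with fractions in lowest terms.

Answer: symbol=f low=5/6 high=1/1
symbol=d low=17/18 high=35/36

Derivation:
Step 1: interval [0/1, 1/1), width = 1/1 - 0/1 = 1/1
  'a': [0/1 + 1/1*0/1, 0/1 + 1/1*2/3) = [0/1, 2/3)
  'd': [0/1 + 1/1*2/3, 0/1 + 1/1*5/6) = [2/3, 5/6)
  'f': [0/1 + 1/1*5/6, 0/1 + 1/1*1/1) = [5/6, 1/1) <- contains code 23/24
  emit 'f', narrow to [5/6, 1/1)
Step 2: interval [5/6, 1/1), width = 1/1 - 5/6 = 1/6
  'a': [5/6 + 1/6*0/1, 5/6 + 1/6*2/3) = [5/6, 17/18)
  'd': [5/6 + 1/6*2/3, 5/6 + 1/6*5/6) = [17/18, 35/36) <- contains code 23/24
  'f': [5/6 + 1/6*5/6, 5/6 + 1/6*1/1) = [35/36, 1/1)
  emit 'd', narrow to [17/18, 35/36)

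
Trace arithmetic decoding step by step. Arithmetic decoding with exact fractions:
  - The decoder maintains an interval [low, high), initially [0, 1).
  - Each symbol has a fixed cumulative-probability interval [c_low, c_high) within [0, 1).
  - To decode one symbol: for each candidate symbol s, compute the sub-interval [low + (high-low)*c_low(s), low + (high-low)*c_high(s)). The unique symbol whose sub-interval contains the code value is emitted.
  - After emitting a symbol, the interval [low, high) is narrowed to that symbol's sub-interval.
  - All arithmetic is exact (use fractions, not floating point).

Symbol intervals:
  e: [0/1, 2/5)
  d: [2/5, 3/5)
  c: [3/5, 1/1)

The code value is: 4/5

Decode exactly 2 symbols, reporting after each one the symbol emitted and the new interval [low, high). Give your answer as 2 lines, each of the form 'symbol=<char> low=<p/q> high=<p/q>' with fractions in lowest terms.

Answer: symbol=c low=3/5 high=1/1
symbol=d low=19/25 high=21/25

Derivation:
Step 1: interval [0/1, 1/1), width = 1/1 - 0/1 = 1/1
  'e': [0/1 + 1/1*0/1, 0/1 + 1/1*2/5) = [0/1, 2/5)
  'd': [0/1 + 1/1*2/5, 0/1 + 1/1*3/5) = [2/5, 3/5)
  'c': [0/1 + 1/1*3/5, 0/1 + 1/1*1/1) = [3/5, 1/1) <- contains code 4/5
  emit 'c', narrow to [3/5, 1/1)
Step 2: interval [3/5, 1/1), width = 1/1 - 3/5 = 2/5
  'e': [3/5 + 2/5*0/1, 3/5 + 2/5*2/5) = [3/5, 19/25)
  'd': [3/5 + 2/5*2/5, 3/5 + 2/5*3/5) = [19/25, 21/25) <- contains code 4/5
  'c': [3/5 + 2/5*3/5, 3/5 + 2/5*1/1) = [21/25, 1/1)
  emit 'd', narrow to [19/25, 21/25)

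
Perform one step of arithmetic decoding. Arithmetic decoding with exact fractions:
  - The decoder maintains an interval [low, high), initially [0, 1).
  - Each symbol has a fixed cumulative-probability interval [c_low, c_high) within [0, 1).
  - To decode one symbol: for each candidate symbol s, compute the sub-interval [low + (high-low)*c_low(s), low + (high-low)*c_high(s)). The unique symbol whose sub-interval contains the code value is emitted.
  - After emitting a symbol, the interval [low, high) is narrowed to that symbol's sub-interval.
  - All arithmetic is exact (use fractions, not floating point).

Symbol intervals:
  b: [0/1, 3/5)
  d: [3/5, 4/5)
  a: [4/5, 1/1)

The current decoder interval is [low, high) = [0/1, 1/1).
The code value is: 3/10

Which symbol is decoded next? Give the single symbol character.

Interval width = high − low = 1/1 − 0/1 = 1/1
Scaled code = (code − low) / width = (3/10 − 0/1) / 1/1 = 3/10
  b: [0/1, 3/5) ← scaled code falls here ✓
  d: [3/5, 4/5) 
  a: [4/5, 1/1) 

Answer: b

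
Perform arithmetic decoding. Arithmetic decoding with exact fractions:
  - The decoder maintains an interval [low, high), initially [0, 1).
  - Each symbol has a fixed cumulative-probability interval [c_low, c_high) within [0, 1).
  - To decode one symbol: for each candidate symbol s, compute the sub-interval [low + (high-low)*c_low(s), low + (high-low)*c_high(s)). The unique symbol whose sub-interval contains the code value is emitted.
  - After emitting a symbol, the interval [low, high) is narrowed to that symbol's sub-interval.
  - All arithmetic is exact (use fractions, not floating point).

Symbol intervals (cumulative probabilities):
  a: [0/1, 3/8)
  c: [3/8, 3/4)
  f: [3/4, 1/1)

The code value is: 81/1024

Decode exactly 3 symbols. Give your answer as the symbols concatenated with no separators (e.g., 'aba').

Step 1: interval [0/1, 1/1), width = 1/1 - 0/1 = 1/1
  'a': [0/1 + 1/1*0/1, 0/1 + 1/1*3/8) = [0/1, 3/8) <- contains code 81/1024
  'c': [0/1 + 1/1*3/8, 0/1 + 1/1*3/4) = [3/8, 3/4)
  'f': [0/1 + 1/1*3/4, 0/1 + 1/1*1/1) = [3/4, 1/1)
  emit 'a', narrow to [0/1, 3/8)
Step 2: interval [0/1, 3/8), width = 3/8 - 0/1 = 3/8
  'a': [0/1 + 3/8*0/1, 0/1 + 3/8*3/8) = [0/1, 9/64) <- contains code 81/1024
  'c': [0/1 + 3/8*3/8, 0/1 + 3/8*3/4) = [9/64, 9/32)
  'f': [0/1 + 3/8*3/4, 0/1 + 3/8*1/1) = [9/32, 3/8)
  emit 'a', narrow to [0/1, 9/64)
Step 3: interval [0/1, 9/64), width = 9/64 - 0/1 = 9/64
  'a': [0/1 + 9/64*0/1, 0/1 + 9/64*3/8) = [0/1, 27/512)
  'c': [0/1 + 9/64*3/8, 0/1 + 9/64*3/4) = [27/512, 27/256) <- contains code 81/1024
  'f': [0/1 + 9/64*3/4, 0/1 + 9/64*1/1) = [27/256, 9/64)
  emit 'c', narrow to [27/512, 27/256)

Answer: aac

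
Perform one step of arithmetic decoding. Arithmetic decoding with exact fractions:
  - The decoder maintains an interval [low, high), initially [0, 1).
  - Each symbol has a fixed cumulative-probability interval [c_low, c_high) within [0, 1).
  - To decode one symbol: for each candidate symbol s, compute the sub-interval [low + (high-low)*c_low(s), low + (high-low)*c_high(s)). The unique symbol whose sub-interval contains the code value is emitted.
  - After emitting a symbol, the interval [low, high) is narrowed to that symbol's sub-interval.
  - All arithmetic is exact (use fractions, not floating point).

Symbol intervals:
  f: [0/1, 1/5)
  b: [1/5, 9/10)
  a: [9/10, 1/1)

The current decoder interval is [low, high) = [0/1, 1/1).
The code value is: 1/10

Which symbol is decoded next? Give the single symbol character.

Interval width = high − low = 1/1 − 0/1 = 1/1
Scaled code = (code − low) / width = (1/10 − 0/1) / 1/1 = 1/10
  f: [0/1, 1/5) ← scaled code falls here ✓
  b: [1/5, 9/10) 
  a: [9/10, 1/1) 

Answer: f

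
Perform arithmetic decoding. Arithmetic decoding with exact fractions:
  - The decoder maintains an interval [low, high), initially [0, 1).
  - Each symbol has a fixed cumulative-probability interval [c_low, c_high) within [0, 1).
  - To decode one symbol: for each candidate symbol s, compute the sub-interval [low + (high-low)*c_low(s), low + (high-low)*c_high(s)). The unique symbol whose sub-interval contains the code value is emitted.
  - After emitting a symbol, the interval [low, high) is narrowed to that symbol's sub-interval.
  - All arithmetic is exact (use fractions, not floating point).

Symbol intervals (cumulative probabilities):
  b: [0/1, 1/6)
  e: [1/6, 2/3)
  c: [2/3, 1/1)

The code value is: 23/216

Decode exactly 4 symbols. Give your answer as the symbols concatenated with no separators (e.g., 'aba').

Step 1: interval [0/1, 1/1), width = 1/1 - 0/1 = 1/1
  'b': [0/1 + 1/1*0/1, 0/1 + 1/1*1/6) = [0/1, 1/6) <- contains code 23/216
  'e': [0/1 + 1/1*1/6, 0/1 + 1/1*2/3) = [1/6, 2/3)
  'c': [0/1 + 1/1*2/3, 0/1 + 1/1*1/1) = [2/3, 1/1)
  emit 'b', narrow to [0/1, 1/6)
Step 2: interval [0/1, 1/6), width = 1/6 - 0/1 = 1/6
  'b': [0/1 + 1/6*0/1, 0/1 + 1/6*1/6) = [0/1, 1/36)
  'e': [0/1 + 1/6*1/6, 0/1 + 1/6*2/3) = [1/36, 1/9) <- contains code 23/216
  'c': [0/1 + 1/6*2/3, 0/1 + 1/6*1/1) = [1/9, 1/6)
  emit 'e', narrow to [1/36, 1/9)
Step 3: interval [1/36, 1/9), width = 1/9 - 1/36 = 1/12
  'b': [1/36 + 1/12*0/1, 1/36 + 1/12*1/6) = [1/36, 1/24)
  'e': [1/36 + 1/12*1/6, 1/36 + 1/12*2/3) = [1/24, 1/12)
  'c': [1/36 + 1/12*2/3, 1/36 + 1/12*1/1) = [1/12, 1/9) <- contains code 23/216
  emit 'c', narrow to [1/12, 1/9)
Step 4: interval [1/12, 1/9), width = 1/9 - 1/12 = 1/36
  'b': [1/12 + 1/36*0/1, 1/12 + 1/36*1/6) = [1/12, 19/216)
  'e': [1/12 + 1/36*1/6, 1/12 + 1/36*2/3) = [19/216, 11/108)
  'c': [1/12 + 1/36*2/3, 1/12 + 1/36*1/1) = [11/108, 1/9) <- contains code 23/216
  emit 'c', narrow to [11/108, 1/9)

Answer: becc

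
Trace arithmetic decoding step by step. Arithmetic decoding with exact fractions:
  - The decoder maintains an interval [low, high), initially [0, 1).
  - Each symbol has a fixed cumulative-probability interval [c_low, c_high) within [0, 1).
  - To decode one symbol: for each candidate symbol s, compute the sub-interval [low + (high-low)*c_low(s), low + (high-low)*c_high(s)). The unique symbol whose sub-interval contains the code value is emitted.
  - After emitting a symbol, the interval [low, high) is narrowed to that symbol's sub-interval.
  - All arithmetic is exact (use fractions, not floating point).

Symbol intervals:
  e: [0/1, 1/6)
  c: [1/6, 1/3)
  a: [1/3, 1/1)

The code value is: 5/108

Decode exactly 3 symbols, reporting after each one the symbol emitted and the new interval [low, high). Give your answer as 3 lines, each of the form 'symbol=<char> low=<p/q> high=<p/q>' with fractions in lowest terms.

Step 1: interval [0/1, 1/1), width = 1/1 - 0/1 = 1/1
  'e': [0/1 + 1/1*0/1, 0/1 + 1/1*1/6) = [0/1, 1/6) <- contains code 5/108
  'c': [0/1 + 1/1*1/6, 0/1 + 1/1*1/3) = [1/6, 1/3)
  'a': [0/1 + 1/1*1/3, 0/1 + 1/1*1/1) = [1/3, 1/1)
  emit 'e', narrow to [0/1, 1/6)
Step 2: interval [0/1, 1/6), width = 1/6 - 0/1 = 1/6
  'e': [0/1 + 1/6*0/1, 0/1 + 1/6*1/6) = [0/1, 1/36)
  'c': [0/1 + 1/6*1/6, 0/1 + 1/6*1/3) = [1/36, 1/18) <- contains code 5/108
  'a': [0/1 + 1/6*1/3, 0/1 + 1/6*1/1) = [1/18, 1/6)
  emit 'c', narrow to [1/36, 1/18)
Step 3: interval [1/36, 1/18), width = 1/18 - 1/36 = 1/36
  'e': [1/36 + 1/36*0/1, 1/36 + 1/36*1/6) = [1/36, 7/216)
  'c': [1/36 + 1/36*1/6, 1/36 + 1/36*1/3) = [7/216, 1/27)
  'a': [1/36 + 1/36*1/3, 1/36 + 1/36*1/1) = [1/27, 1/18) <- contains code 5/108
  emit 'a', narrow to [1/27, 1/18)

Answer: symbol=e low=0/1 high=1/6
symbol=c low=1/36 high=1/18
symbol=a low=1/27 high=1/18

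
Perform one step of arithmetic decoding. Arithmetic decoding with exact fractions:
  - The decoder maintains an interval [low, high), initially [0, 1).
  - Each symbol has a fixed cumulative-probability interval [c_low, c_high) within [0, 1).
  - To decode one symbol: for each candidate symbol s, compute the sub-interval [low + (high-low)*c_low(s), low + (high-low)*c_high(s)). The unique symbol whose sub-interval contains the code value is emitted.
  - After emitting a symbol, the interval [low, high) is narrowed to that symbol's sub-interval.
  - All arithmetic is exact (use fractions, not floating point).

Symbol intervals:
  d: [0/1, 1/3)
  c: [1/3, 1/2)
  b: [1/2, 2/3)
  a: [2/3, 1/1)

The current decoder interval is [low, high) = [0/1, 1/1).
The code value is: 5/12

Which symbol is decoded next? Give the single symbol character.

Answer: c

Derivation:
Interval width = high − low = 1/1 − 0/1 = 1/1
Scaled code = (code − low) / width = (5/12 − 0/1) / 1/1 = 5/12
  d: [0/1, 1/3) 
  c: [1/3, 1/2) ← scaled code falls here ✓
  b: [1/2, 2/3) 
  a: [2/3, 1/1) 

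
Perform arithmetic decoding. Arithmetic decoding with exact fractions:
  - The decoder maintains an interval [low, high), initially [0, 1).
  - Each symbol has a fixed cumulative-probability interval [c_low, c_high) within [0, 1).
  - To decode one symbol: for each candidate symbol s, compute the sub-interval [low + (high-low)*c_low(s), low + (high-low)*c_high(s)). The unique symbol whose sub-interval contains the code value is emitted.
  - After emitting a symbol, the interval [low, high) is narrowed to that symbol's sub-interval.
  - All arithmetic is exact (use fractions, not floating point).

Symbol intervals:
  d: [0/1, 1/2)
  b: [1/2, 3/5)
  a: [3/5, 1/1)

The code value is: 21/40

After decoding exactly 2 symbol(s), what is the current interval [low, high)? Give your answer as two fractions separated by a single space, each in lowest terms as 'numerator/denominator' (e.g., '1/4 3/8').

Step 1: interval [0/1, 1/1), width = 1/1 - 0/1 = 1/1
  'd': [0/1 + 1/1*0/1, 0/1 + 1/1*1/2) = [0/1, 1/2)
  'b': [0/1 + 1/1*1/2, 0/1 + 1/1*3/5) = [1/2, 3/5) <- contains code 21/40
  'a': [0/1 + 1/1*3/5, 0/1 + 1/1*1/1) = [3/5, 1/1)
  emit 'b', narrow to [1/2, 3/5)
Step 2: interval [1/2, 3/5), width = 3/5 - 1/2 = 1/10
  'd': [1/2 + 1/10*0/1, 1/2 + 1/10*1/2) = [1/2, 11/20) <- contains code 21/40
  'b': [1/2 + 1/10*1/2, 1/2 + 1/10*3/5) = [11/20, 14/25)
  'a': [1/2 + 1/10*3/5, 1/2 + 1/10*1/1) = [14/25, 3/5)
  emit 'd', narrow to [1/2, 11/20)

Answer: 1/2 11/20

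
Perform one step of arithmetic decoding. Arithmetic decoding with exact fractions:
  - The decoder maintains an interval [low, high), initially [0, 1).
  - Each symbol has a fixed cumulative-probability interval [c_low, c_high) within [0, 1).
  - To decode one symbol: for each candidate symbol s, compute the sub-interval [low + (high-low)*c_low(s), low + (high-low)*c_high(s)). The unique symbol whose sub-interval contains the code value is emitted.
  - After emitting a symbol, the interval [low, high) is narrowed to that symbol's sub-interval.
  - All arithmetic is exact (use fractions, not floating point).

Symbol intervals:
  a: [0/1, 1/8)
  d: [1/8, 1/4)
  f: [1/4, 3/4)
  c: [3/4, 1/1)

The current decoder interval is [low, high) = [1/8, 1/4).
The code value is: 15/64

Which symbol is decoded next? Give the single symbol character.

Answer: c

Derivation:
Interval width = high − low = 1/4 − 1/8 = 1/8
Scaled code = (code − low) / width = (15/64 − 1/8) / 1/8 = 7/8
  a: [0/1, 1/8) 
  d: [1/8, 1/4) 
  f: [1/4, 3/4) 
  c: [3/4, 1/1) ← scaled code falls here ✓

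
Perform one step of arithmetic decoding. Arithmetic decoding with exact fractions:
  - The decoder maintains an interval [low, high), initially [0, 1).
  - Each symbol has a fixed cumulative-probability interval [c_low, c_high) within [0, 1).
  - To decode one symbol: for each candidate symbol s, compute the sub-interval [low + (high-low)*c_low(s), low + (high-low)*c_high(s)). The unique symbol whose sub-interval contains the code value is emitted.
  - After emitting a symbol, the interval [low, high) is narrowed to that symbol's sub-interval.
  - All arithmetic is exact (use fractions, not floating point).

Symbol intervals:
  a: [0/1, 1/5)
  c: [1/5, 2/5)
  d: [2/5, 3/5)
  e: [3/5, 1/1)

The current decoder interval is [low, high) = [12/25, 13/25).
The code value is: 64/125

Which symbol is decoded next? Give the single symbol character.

Answer: e

Derivation:
Interval width = high − low = 13/25 − 12/25 = 1/25
Scaled code = (code − low) / width = (64/125 − 12/25) / 1/25 = 4/5
  a: [0/1, 1/5) 
  c: [1/5, 2/5) 
  d: [2/5, 3/5) 
  e: [3/5, 1/1) ← scaled code falls here ✓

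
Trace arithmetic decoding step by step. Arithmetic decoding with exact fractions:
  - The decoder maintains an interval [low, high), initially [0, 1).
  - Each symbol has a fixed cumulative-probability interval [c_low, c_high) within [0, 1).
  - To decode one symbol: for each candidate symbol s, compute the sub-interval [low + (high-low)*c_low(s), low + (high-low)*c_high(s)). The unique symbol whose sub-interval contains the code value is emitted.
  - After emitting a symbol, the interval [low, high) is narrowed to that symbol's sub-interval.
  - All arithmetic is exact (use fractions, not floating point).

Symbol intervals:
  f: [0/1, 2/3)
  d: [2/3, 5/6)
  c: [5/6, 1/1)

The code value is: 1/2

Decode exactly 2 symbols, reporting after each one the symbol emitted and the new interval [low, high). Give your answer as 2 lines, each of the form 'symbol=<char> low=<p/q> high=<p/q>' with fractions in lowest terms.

Answer: symbol=f low=0/1 high=2/3
symbol=d low=4/9 high=5/9

Derivation:
Step 1: interval [0/1, 1/1), width = 1/1 - 0/1 = 1/1
  'f': [0/1 + 1/1*0/1, 0/1 + 1/1*2/3) = [0/1, 2/3) <- contains code 1/2
  'd': [0/1 + 1/1*2/3, 0/1 + 1/1*5/6) = [2/3, 5/6)
  'c': [0/1 + 1/1*5/6, 0/1 + 1/1*1/1) = [5/6, 1/1)
  emit 'f', narrow to [0/1, 2/3)
Step 2: interval [0/1, 2/3), width = 2/3 - 0/1 = 2/3
  'f': [0/1 + 2/3*0/1, 0/1 + 2/3*2/3) = [0/1, 4/9)
  'd': [0/1 + 2/3*2/3, 0/1 + 2/3*5/6) = [4/9, 5/9) <- contains code 1/2
  'c': [0/1 + 2/3*5/6, 0/1 + 2/3*1/1) = [5/9, 2/3)
  emit 'd', narrow to [4/9, 5/9)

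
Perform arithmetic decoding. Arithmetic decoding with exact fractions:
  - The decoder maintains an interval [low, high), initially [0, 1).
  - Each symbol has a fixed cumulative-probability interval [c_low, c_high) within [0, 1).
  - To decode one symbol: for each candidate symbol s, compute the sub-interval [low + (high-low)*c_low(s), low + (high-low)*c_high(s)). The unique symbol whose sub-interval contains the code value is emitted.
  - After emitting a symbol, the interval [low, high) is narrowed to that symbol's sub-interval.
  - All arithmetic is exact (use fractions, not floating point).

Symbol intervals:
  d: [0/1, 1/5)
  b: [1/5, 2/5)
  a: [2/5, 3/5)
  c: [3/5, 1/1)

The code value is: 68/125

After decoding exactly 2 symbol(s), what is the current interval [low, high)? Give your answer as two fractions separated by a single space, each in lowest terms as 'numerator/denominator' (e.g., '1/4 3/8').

Answer: 13/25 3/5

Derivation:
Step 1: interval [0/1, 1/1), width = 1/1 - 0/1 = 1/1
  'd': [0/1 + 1/1*0/1, 0/1 + 1/1*1/5) = [0/1, 1/5)
  'b': [0/1 + 1/1*1/5, 0/1 + 1/1*2/5) = [1/5, 2/5)
  'a': [0/1 + 1/1*2/5, 0/1 + 1/1*3/5) = [2/5, 3/5) <- contains code 68/125
  'c': [0/1 + 1/1*3/5, 0/1 + 1/1*1/1) = [3/5, 1/1)
  emit 'a', narrow to [2/5, 3/5)
Step 2: interval [2/5, 3/5), width = 3/5 - 2/5 = 1/5
  'd': [2/5 + 1/5*0/1, 2/5 + 1/5*1/5) = [2/5, 11/25)
  'b': [2/5 + 1/5*1/5, 2/5 + 1/5*2/5) = [11/25, 12/25)
  'a': [2/5 + 1/5*2/5, 2/5 + 1/5*3/5) = [12/25, 13/25)
  'c': [2/5 + 1/5*3/5, 2/5 + 1/5*1/1) = [13/25, 3/5) <- contains code 68/125
  emit 'c', narrow to [13/25, 3/5)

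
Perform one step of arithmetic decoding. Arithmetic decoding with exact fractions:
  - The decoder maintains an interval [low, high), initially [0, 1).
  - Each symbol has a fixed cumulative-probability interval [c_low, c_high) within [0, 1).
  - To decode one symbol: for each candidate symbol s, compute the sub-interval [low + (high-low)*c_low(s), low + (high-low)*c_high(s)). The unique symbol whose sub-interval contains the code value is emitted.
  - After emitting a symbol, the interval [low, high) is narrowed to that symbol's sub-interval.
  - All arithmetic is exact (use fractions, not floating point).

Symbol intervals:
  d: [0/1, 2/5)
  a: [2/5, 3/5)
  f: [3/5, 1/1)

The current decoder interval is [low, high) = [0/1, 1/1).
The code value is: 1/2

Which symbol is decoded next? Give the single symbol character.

Interval width = high − low = 1/1 − 0/1 = 1/1
Scaled code = (code − low) / width = (1/2 − 0/1) / 1/1 = 1/2
  d: [0/1, 2/5) 
  a: [2/5, 3/5) ← scaled code falls here ✓
  f: [3/5, 1/1) 

Answer: a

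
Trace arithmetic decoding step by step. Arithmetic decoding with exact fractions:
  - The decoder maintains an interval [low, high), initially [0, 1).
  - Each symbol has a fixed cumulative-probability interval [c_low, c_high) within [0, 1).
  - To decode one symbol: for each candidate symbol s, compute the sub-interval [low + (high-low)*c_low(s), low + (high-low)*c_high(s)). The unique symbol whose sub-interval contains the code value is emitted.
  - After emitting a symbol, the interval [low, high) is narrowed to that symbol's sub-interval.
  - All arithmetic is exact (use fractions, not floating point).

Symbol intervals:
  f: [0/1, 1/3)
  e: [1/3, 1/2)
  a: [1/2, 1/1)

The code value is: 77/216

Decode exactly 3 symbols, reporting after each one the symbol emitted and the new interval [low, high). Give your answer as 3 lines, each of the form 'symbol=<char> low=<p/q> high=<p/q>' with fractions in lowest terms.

Answer: symbol=e low=1/3 high=1/2
symbol=f low=1/3 high=7/18
symbol=e low=19/54 high=13/36

Derivation:
Step 1: interval [0/1, 1/1), width = 1/1 - 0/1 = 1/1
  'f': [0/1 + 1/1*0/1, 0/1 + 1/1*1/3) = [0/1, 1/3)
  'e': [0/1 + 1/1*1/3, 0/1 + 1/1*1/2) = [1/3, 1/2) <- contains code 77/216
  'a': [0/1 + 1/1*1/2, 0/1 + 1/1*1/1) = [1/2, 1/1)
  emit 'e', narrow to [1/3, 1/2)
Step 2: interval [1/3, 1/2), width = 1/2 - 1/3 = 1/6
  'f': [1/3 + 1/6*0/1, 1/3 + 1/6*1/3) = [1/3, 7/18) <- contains code 77/216
  'e': [1/3 + 1/6*1/3, 1/3 + 1/6*1/2) = [7/18, 5/12)
  'a': [1/3 + 1/6*1/2, 1/3 + 1/6*1/1) = [5/12, 1/2)
  emit 'f', narrow to [1/3, 7/18)
Step 3: interval [1/3, 7/18), width = 7/18 - 1/3 = 1/18
  'f': [1/3 + 1/18*0/1, 1/3 + 1/18*1/3) = [1/3, 19/54)
  'e': [1/3 + 1/18*1/3, 1/3 + 1/18*1/2) = [19/54, 13/36) <- contains code 77/216
  'a': [1/3 + 1/18*1/2, 1/3 + 1/18*1/1) = [13/36, 7/18)
  emit 'e', narrow to [19/54, 13/36)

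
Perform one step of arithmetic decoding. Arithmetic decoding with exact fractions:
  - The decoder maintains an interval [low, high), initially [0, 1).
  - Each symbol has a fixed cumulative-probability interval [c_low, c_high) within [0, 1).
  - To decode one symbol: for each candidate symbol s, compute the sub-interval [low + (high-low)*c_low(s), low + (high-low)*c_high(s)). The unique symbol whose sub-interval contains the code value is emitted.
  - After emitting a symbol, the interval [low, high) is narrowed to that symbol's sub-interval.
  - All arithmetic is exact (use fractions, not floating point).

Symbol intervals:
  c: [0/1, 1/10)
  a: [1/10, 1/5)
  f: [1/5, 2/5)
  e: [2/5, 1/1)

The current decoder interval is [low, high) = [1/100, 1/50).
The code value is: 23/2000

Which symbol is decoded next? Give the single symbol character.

Answer: a

Derivation:
Interval width = high − low = 1/50 − 1/100 = 1/100
Scaled code = (code − low) / width = (23/2000 − 1/100) / 1/100 = 3/20
  c: [0/1, 1/10) 
  a: [1/10, 1/5) ← scaled code falls here ✓
  f: [1/5, 2/5) 
  e: [2/5, 1/1) 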